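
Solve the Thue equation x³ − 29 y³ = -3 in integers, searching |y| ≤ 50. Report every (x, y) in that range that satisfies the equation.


The equation is x³ - 29y³ = -3. For fixed y, x³ = 29·y³ − 3, so a solution requires the RHS to be a perfect cube.
Strategy: iterate y from -50 to 50, compute RHS = 29·y³ − 3, and check whether it is a (positive or negative) perfect cube.
Check small values of y:
  y = 0: RHS = -3 is not a perfect cube.
  y = 1: RHS = 26 is not a perfect cube.
  y = -1: RHS = -32 is not a perfect cube.
  y = 2: RHS = 229 is not a perfect cube.
  y = -2: RHS = -235 is not a perfect cube.
  y = 3: RHS = 780 is not a perfect cube.
  y = -3: RHS = -786 is not a perfect cube.
Continuing the search up to |y| = 50 finds no solutions either.
No (x, y) in the scanned range satisfies the equation.

No integer solutions with |y| ≤ 50.


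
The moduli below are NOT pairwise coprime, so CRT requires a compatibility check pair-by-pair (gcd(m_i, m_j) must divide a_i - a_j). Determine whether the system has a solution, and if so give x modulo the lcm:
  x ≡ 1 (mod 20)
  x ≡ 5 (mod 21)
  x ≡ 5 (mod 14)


Moduli 20, 21, 14 are not pairwise coprime, so CRT works modulo lcm(m_i) when all pairwise compatibility conditions hold.
Pairwise compatibility: gcd(m_i, m_j) must divide a_i - a_j for every pair.
Merge one congruence at a time:
  Start: x ≡ 1 (mod 20).
  Combine with x ≡ 5 (mod 21): gcd(20, 21) = 1; 5 - 1 = 4, which IS divisible by 1, so compatible.
    Write x = 1 + 20·t and substitute into x ≡ 5 (mod 21): 20·t ≡ 5 − 1 = 4 (mod 21).
    The inverse of 20 mod 21 is 20 (since 20·20 = 400 = 19·21 + 1), so t ≡ 20·4 = 80 ≡ 17 (mod 21).
    Then x = 1 + 20·17 = 341, valid modulo lcm(20, 21) = 420: x ≡ 341 (mod 420).
  Combine with x ≡ 5 (mod 14): gcd(420, 14) = 14; 5 - 341 = -336, which IS divisible by 14, so compatible.
    Write x = 341 + 420·t and substitute into x ≡ 5 (mod 14): 420·t ≡ 5 − 341 = -336 (mod 14).
    Divide the congruence (and modulus) by g = 14: 30·t ≡ -24 (mod 1).
    Modulo 1 every t works; take t = 0.
    Then x = 341 + 420·0 = 341, valid modulo lcm(420, 14) = 420: x ≡ 341 (mod 420).
Verify: 341 mod 20 = 1, 341 mod 21 = 5, 341 mod 14 = 5.

x ≡ 341 (mod 420).


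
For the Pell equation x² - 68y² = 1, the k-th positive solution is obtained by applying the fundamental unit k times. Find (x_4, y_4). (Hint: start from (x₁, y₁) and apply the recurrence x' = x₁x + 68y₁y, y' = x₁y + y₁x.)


Step 1: Find the fundamental solution (x₁, y₁) of x² - 68y² = 1.
  Expand √68 as a continued fraction. a₀ = ⌊√68⌋ = 8; iterate m_{k+1} = d_k·a_k − m_k, d_{k+1} = (68 − m_{k+1}²)/d_k, a_{k+1} = ⌊(a₀ + m_{k+1})/d_{k+1}⌋ (starting m₀ = 0, d₀ = 1), with convergents p_k = a_k·p_{k-1} + p_{k-2}, q_k = a_k·q_{k-1} + q_{k-2} (p₋₁ = 1, q₋₁ = 0):
  k = 0: a₀ = 8; p₀/q₀ = 8/1; p₀² − 68·q₀² = 64 − 68 = -4.
  k = 1: m = 8, d = 4, a = ⌊(8 + 8)/4⌋ = 4; p/q = (4·8 + 1)/(4·1 + 0) = 33/4; p² − 68·q² = 1089 − 1088 = 1.
  The first convergent with p² − 68·q² = 1 gives the fundamental solution (x₁, y₁) = (33, 4).
Step 2: Apply the recurrence (x_{n+1}, y_{n+1}) = (x₁x_n + 68y₁y_n, x₁y_n + y₁x_n) repeatedly.
  From (x_1, y_1) = (33, 4): x_2 = 33·33 + 68·4·4 = 2177; y_2 = 33·4 + 4·33 = 264.
  From (x_2, y_2) = (2177, 264): x_3 = 33·2177 + 68·4·264 = 143649; y_3 = 33·264 + 4·2177 = 17420.
  From (x_3, y_3) = (143649, 17420): x_4 = 33·143649 + 68·4·17420 = 9478657; y_4 = 33·17420 + 4·143649 = 1149456.
Step 3: Verify x_4² - 68·y_4² = 89844938523649 - 89844938523648 = 1 (should be 1). ✓

(x_1, y_1) = (33, 4); (x_4, y_4) = (9478657, 1149456).


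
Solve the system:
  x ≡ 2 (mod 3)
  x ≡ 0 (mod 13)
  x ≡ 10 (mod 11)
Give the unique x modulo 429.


Moduli 3, 13, 11 are pairwise coprime; by CRT there is a unique solution modulo M = 3 · 13 · 11 = 429.
Solve pairwise, accumulating the modulus:
  Start with x ≡ 2 (mod 3).
  Combine with x ≡ 0 (mod 13): since gcd(3, 13) = 1, we get a unique residue mod 39.
    Write x = 2 + 3·t and substitute into x ≡ 0 (mod 13): 3·t ≡ 0 − 2 = -2 (mod 13).
    Reduce coefficients mod 13: 3·t ≡ 11 (mod 13).
    The inverse of 3 mod 13 is 9 (since 3·9 = 27 = 2·13 + 1), so t ≡ 9·11 = 99 ≡ 8 (mod 13).
    Then x = 2 + 3·8 = 26, valid modulo lcm(3, 13) = 39: x ≡ 26 (mod 39).
  Combine with x ≡ 10 (mod 11): since gcd(39, 11) = 1, we get a unique residue mod 429.
    Write x = 26 + 39·t and substitute into x ≡ 10 (mod 11): 39·t ≡ 10 − 26 = -16 (mod 11).
    Reduce coefficients mod 11: 6·t ≡ 6 (mod 11).
    The inverse of 6 mod 11 is 2 (since 6·2 = 12 = 1·11 + 1), so t ≡ 2·6 = 12 ≡ 1 (mod 11).
    Then x = 26 + 39·1 = 65, valid modulo lcm(39, 11) = 429: x ≡ 65 (mod 429).
Verify: 65 mod 3 = 2 ✓, 65 mod 13 = 0 ✓, 65 mod 11 = 10 ✓.

x ≡ 65 (mod 429).


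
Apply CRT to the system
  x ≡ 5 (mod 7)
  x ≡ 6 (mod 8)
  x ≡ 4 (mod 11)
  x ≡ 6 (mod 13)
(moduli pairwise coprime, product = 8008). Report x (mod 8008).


Product of moduli M = 7 · 8 · 11 · 13 = 8008.
Merge one congruence at a time:
  Start: x ≡ 5 (mod 7).
  Combine with x ≡ 6 (mod 8); new modulus lcm = 56.
    Write x = 5 + 7·t and substitute into x ≡ 6 (mod 8): 7·t ≡ 6 − 5 = 1 (mod 8).
    The inverse of 7 mod 8 is 7 (since 7·7 = 49 = 6·8 + 1), so t ≡ 7·1 = 7 ≡ 7 (mod 8).
    Then x = 5 + 7·7 = 54, valid modulo lcm(7, 8) = 56: x ≡ 54 (mod 56).
  Combine with x ≡ 4 (mod 11); new modulus lcm = 616.
    Write x = 54 + 56·t and substitute into x ≡ 4 (mod 11): 56·t ≡ 4 − 54 = -50 (mod 11).
    Reduce coefficients mod 11: 1·t ≡ 5 (mod 11).
    So t ≡ 5 (mod 11).
    Then x = 54 + 56·5 = 334, valid modulo lcm(56, 11) = 616: x ≡ 334 (mod 616).
  Combine with x ≡ 6 (mod 13); new modulus lcm = 8008.
    Write x = 334 + 616·t and substitute into x ≡ 6 (mod 13): 616·t ≡ 6 − 334 = -328 (mod 13).
    Reduce coefficients mod 13: 5·t ≡ 10 (mod 13).
    The inverse of 5 mod 13 is 8 (since 5·8 = 40 = 3·13 + 1), so t ≡ 8·10 = 80 ≡ 2 (mod 13).
    Then x = 334 + 616·2 = 1566, valid modulo lcm(616, 13) = 8008: x ≡ 1566 (mod 8008).
Verify against each original: 1566 mod 7 = 5, 1566 mod 8 = 6, 1566 mod 11 = 4, 1566 mod 13 = 6.

x ≡ 1566 (mod 8008).


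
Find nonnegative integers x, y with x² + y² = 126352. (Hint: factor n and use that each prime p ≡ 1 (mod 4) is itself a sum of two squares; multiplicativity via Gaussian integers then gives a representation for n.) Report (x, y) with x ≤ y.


Step 1: Factor n = 126352 = 2^4 · 53 · 149.
Step 2: Check the mod-4 condition on each prime factor: 2 = 2 (special); 53 ≡ 1 (mod 4), exponent 1; 149 ≡ 1 (mod 4), exponent 1.
All primes ≡ 3 (mod 4) appear to even exponent (or don't appear), so by the two-squares theorem n IS expressible as a sum of two squares.
Step 3: Build a representation. Group n = k² · m with k = 4 and m = 53 · 149 = 7897 (a product of primes ≡ 1 (mod 4)); a representation of m scales to one of n via (k·x)² + (k·y)² = k²(x² + y²). Each prime p ≡ 1 (mod 4) is itself a sum of two squares; find a² by testing p − a² for a perfect square:
  53: 53 − 1² = 52, 53 − 2² = 49 = 7² ⇒ 53 = 2² + 7².
  149: 149 − 1² = 148, 149 − 2² = 145, 149 − 3² = 140, 149 − 4² = 133, 149 − 5² = 124, 149 − 6² = 113, 149 − 7² = 100 = 10² ⇒ 149 = 7² + 10².
  Combine using the Brahmagupta–Fibonacci identity (a² + b²)(c² + d²) = (ac − bd)² + (ad + bc)² = (ac + bd)² + (ad − bc)²:
  53 · 149 = 7897: from (2² + 7²)(7² + 10²), take (2·7 − 7·10, 2·10 + 7·7) = (14 − 70, 20 + 49) = (-56, 69); dropping signs (only squares matter) gives (56, 69); check 56² + 69² = 3136 + 4761 = 7897 ✓.
  Scale by k = 4: (4·56, 4·69) = (224, 276).
Step 4: Order so x ≤ y and verify: 224² + 276² = 50176 + 76176 = 126352 = n. ✓

n = 126352 = 224² + 276² (one valid representation with x ≤ y).


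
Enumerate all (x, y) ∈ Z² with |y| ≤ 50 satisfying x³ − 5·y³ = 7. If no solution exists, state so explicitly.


The equation is x³ - 5y³ = 7. For fixed y, x³ = 5·y³ + 7, so a solution requires the RHS to be a perfect cube.
Strategy: iterate y from -50 to 50, compute RHS = 5·y³ + 7, and check whether it is a (positive or negative) perfect cube.
Check small values of y:
  y = 0: RHS = 7 is not a perfect cube.
  y = 1: RHS = 12 is not a perfect cube.
  y = -1: RHS = 2 is not a perfect cube.
  y = 2: RHS = 47 is not a perfect cube.
  y = -2: RHS = -33 is not a perfect cube.
  y = 3: RHS = 142 is not a perfect cube.
  y = -3: RHS = -128 is not a perfect cube.
Continuing the search up to |y| = 50 finds no solutions either.
No (x, y) in the scanned range satisfies the equation.

No integer solutions with |y| ≤ 50.


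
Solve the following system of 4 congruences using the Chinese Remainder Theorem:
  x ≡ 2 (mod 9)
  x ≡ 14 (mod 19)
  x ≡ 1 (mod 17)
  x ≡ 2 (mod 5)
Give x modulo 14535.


Product of moduli M = 9 · 19 · 17 · 5 = 14535.
Merge one congruence at a time:
  Start: x ≡ 2 (mod 9).
  Combine with x ≡ 14 (mod 19); new modulus lcm = 171.
    Write x = 2 + 9·t and substitute into x ≡ 14 (mod 19): 9·t ≡ 14 − 2 = 12 (mod 19).
    The inverse of 9 mod 19 is 17 (since 9·17 = 153 = 8·19 + 1), so t ≡ 17·12 = 204 ≡ 14 (mod 19).
    Then x = 2 + 9·14 = 128, valid modulo lcm(9, 19) = 171: x ≡ 128 (mod 171).
  Combine with x ≡ 1 (mod 17); new modulus lcm = 2907.
    Write x = 128 + 171·t and substitute into x ≡ 1 (mod 17): 171·t ≡ 1 − 128 = -127 (mod 17).
    Reduce coefficients mod 17: 1·t ≡ 9 (mod 17).
    So t ≡ 9 (mod 17).
    Then x = 128 + 171·9 = 1667, valid modulo lcm(171, 17) = 2907: x ≡ 1667 (mod 2907).
  Combine with x ≡ 2 (mod 5); new modulus lcm = 14535.
    Write x = 1667 + 2907·t and substitute into x ≡ 2 (mod 5): 2907·t ≡ 2 − 1667 = -1665 (mod 5).
    Reduce coefficients mod 5: 2·t ≡ 0 (mod 5).
    The inverse of 2 mod 5 is 3 (since 2·3 = 6 = 1·5 + 1), so t ≡ 3·0 = 0 ≡ 0 (mod 5).
    Then x = 1667 + 2907·0 = 1667, valid modulo lcm(2907, 5) = 14535: x ≡ 1667 (mod 14535).
Verify against each original: 1667 mod 9 = 2, 1667 mod 19 = 14, 1667 mod 17 = 1, 1667 mod 5 = 2.

x ≡ 1667 (mod 14535).


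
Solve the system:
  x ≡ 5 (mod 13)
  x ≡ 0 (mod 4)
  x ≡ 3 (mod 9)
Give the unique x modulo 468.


Moduli 13, 4, 9 are pairwise coprime; by CRT there is a unique solution modulo M = 13 · 4 · 9 = 468.
Solve pairwise, accumulating the modulus:
  Start with x ≡ 5 (mod 13).
  Combine with x ≡ 0 (mod 4): since gcd(13, 4) = 1, we get a unique residue mod 52.
    Write x = 5 + 13·t and substitute into x ≡ 0 (mod 4): 13·t ≡ 0 − 5 = -5 (mod 4).
    Reduce coefficients mod 4: 1·t ≡ 3 (mod 4).
    So t ≡ 3 (mod 4).
    Then x = 5 + 13·3 = 44, valid modulo lcm(13, 4) = 52: x ≡ 44 (mod 52).
  Combine with x ≡ 3 (mod 9): since gcd(52, 9) = 1, we get a unique residue mod 468.
    Write x = 44 + 52·t and substitute into x ≡ 3 (mod 9): 52·t ≡ 3 − 44 = -41 (mod 9).
    Reduce coefficients mod 9: 7·t ≡ 4 (mod 9).
    The inverse of 7 mod 9 is 4 (since 7·4 = 28 = 3·9 + 1), so t ≡ 4·4 = 16 ≡ 7 (mod 9).
    Then x = 44 + 52·7 = 408, valid modulo lcm(52, 9) = 468: x ≡ 408 (mod 468).
Verify: 408 mod 13 = 5 ✓, 408 mod 4 = 0 ✓, 408 mod 9 = 3 ✓.

x ≡ 408 (mod 468).


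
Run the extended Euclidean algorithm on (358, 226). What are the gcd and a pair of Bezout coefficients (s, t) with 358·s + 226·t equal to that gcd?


Euclidean algorithm on (358, 226) — divide until remainder is 0:
  358 = 1 · 226 + 132
  226 = 1 · 132 + 94
  132 = 1 · 94 + 38
  94 = 2 · 38 + 18
  38 = 2 · 18 + 2
  18 = 9 · 2 + 0
gcd(358, 226) = 2.
Track Bezout coefficients alongside the remainders: start with r₀ = 358 = a·1 + b·0 (s = 1, t = 0) and r₁ = 226 = a·0 + b·1 (s = 0, t = 1); each new remainder r_{k+1} = r_{k-1} − q_k·r_k inherits s_{k+1} = s_{k-1} − q_k·s_k, t_{k+1} = t_{k-1} − q_k·t_k, so r_k = a·s_k + b·t_k at every step:
  q = 1: r = 132, s = 1 − 1·0 = 1, t = 0 − 1·1 = -1  (check: 358·1 + 226·(-1) = 132)
  q = 1: r = 94, s = 0 − 1·1 = -1, t = 1 − 1·(-1) = 2  (check: 358·(-1) + 226·2 = 94)
  q = 1: r = 38, s = 1 − 1·(-1) = 2, t = -1 − 1·2 = -3  (check: 358·2 + 226·(-3) = 38)
  q = 2: r = 18, s = -1 − 2·2 = -5, t = 2 − 2·(-3) = 8  (check: 358·(-5) + 226·8 = 18)
  q = 2: r = 2, s = 2 − 2·(-5) = 12, t = -3 − 2·8 = -19  (check: 358·12 + 226·(-19) = 2)
The row with r = 2 (the gcd) gives the Bezout coefficients s = 12, t = -19.
Result: 358 · (12) + 226 · (-19) = 2.

gcd(358, 226) = 2; s = 12, t = -19 (check: 358·12 + 226·(-19) = 2).


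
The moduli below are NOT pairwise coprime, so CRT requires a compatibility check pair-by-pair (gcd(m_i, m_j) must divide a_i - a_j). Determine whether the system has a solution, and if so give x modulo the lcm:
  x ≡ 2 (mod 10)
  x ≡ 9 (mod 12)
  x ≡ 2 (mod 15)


Moduli 10, 12, 15 are not pairwise coprime, so CRT works modulo lcm(m_i) when all pairwise compatibility conditions hold.
Pairwise compatibility: gcd(m_i, m_j) must divide a_i - a_j for every pair.
Merge one congruence at a time:
  Start: x ≡ 2 (mod 10).
  Combine with x ≡ 9 (mod 12): gcd(10, 12) = 2, and 9 - 2 = 7 is NOT divisible by 2.
    ⇒ system is inconsistent (no integer solution).

No solution (the system is inconsistent).


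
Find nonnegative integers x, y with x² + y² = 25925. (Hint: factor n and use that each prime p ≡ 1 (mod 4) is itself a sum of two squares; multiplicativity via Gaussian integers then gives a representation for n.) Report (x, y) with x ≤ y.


Step 1: Factor n = 25925 = 5^2 · 17 · 61.
Step 2: Check the mod-4 condition on each prime factor: 5 ≡ 1 (mod 4), exponent 2; 17 ≡ 1 (mod 4), exponent 1; 61 ≡ 1 (mod 4), exponent 1.
All primes ≡ 3 (mod 4) appear to even exponent (or don't appear), so by the two-squares theorem n IS expressible as a sum of two squares.
Step 3: Build a representation. Group n = k² · m with k = 5 and m = 17 · 61 = 1037 (a product of primes ≡ 1 (mod 4)); a representation of m scales to one of n via (k·x)² + (k·y)² = k²(x² + y²). Each prime p ≡ 1 (mod 4) is itself a sum of two squares; find a² by testing p − a² for a perfect square:
  17: 17 − 1² = 16 = 4² ⇒ 17 = 1² + 4².
  61: 61 − 1² = 60, 61 − 2² = 57, 61 − 3² = 52, 61 − 4² = 45, 61 − 5² = 36 = 6² ⇒ 61 = 5² + 6².
  Combine using the Brahmagupta–Fibonacci identity (a² + b²)(c² + d²) = (ac − bd)² + (ad + bc)² = (ac + bd)² + (ad − bc)²:
  17 · 61 = 1037: from (1² + 4²)(5² + 6²), take (1·5 − 4·6, 1·6 + 4·5) = (5 − 24, 6 + 20) = (-19, 26); dropping signs (only squares matter) gives (19, 26); check 19² + 26² = 361 + 676 = 1037 ✓.
  Scale by k = 5: (5·19, 5·26) = (95, 130).
Step 4: Order so x ≤ y and verify: 95² + 130² = 9025 + 16900 = 25925 = n. ✓

n = 25925 = 95² + 130² (one valid representation with x ≤ y).


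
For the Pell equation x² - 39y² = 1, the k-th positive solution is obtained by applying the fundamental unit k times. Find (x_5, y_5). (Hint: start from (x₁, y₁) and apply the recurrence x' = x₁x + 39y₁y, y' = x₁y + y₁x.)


Step 1: Find the fundamental solution (x₁, y₁) of x² - 39y² = 1.
  Expand √39 as a continued fraction. a₀ = ⌊√39⌋ = 6; iterate m_{k+1} = d_k·a_k − m_k, d_{k+1} = (39 − m_{k+1}²)/d_k, a_{k+1} = ⌊(a₀ + m_{k+1})/d_{k+1}⌋ (starting m₀ = 0, d₀ = 1), with convergents p_k = a_k·p_{k-1} + p_{k-2}, q_k = a_k·q_{k-1} + q_{k-2} (p₋₁ = 1, q₋₁ = 0):
  k = 0: a₀ = 6; p₀/q₀ = 6/1; p₀² − 39·q₀² = 36 − 39 = -3.
  k = 1: m = 6, d = 3, a = ⌊(6 + 6)/3⌋ = 4; p/q = (4·6 + 1)/(4·1 + 0) = 25/4; p² − 39·q² = 625 − 624 = 1.
  The first convergent with p² − 39·q² = 1 gives the fundamental solution (x₁, y₁) = (25, 4).
Step 2: Apply the recurrence (x_{n+1}, y_{n+1}) = (x₁x_n + 39y₁y_n, x₁y_n + y₁x_n) repeatedly.
  From (x_1, y_1) = (25, 4): x_2 = 25·25 + 39·4·4 = 1249; y_2 = 25·4 + 4·25 = 200.
  From (x_2, y_2) = (1249, 200): x_3 = 25·1249 + 39·4·200 = 62425; y_3 = 25·200 + 4·1249 = 9996.
  From (x_3, y_3) = (62425, 9996): x_4 = 25·62425 + 39·4·9996 = 3120001; y_4 = 25·9996 + 4·62425 = 499600.
  From (x_4, y_4) = (3120001, 499600): x_5 = 25·3120001 + 39·4·499600 = 155937625; y_5 = 25·499600 + 4·3120001 = 24970004.
Step 3: Verify x_5² - 39·y_5² = 24316542890640625 - 24316542890640624 = 1 (should be 1). ✓

(x_1, y_1) = (25, 4); (x_5, y_5) = (155937625, 24970004).


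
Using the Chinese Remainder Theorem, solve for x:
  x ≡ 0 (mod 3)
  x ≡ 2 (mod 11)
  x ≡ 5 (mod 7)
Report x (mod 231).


Moduli 3, 11, 7 are pairwise coprime; by CRT there is a unique solution modulo M = 3 · 11 · 7 = 231.
Solve pairwise, accumulating the modulus:
  Start with x ≡ 0 (mod 3).
  Combine with x ≡ 2 (mod 11): since gcd(3, 11) = 1, we get a unique residue mod 33.
    Write x = 0 + 3·t and substitute into x ≡ 2 (mod 11): 3·t ≡ 2 − 0 = 2 (mod 11).
    The inverse of 3 mod 11 is 4 (since 3·4 = 12 = 1·11 + 1), so t ≡ 4·2 = 8 ≡ 8 (mod 11).
    Then x = 0 + 3·8 = 24, valid modulo lcm(3, 11) = 33: x ≡ 24 (mod 33).
  Combine with x ≡ 5 (mod 7): since gcd(33, 7) = 1, we get a unique residue mod 231.
    Write x = 24 + 33·t and substitute into x ≡ 5 (mod 7): 33·t ≡ 5 − 24 = -19 (mod 7).
    Reduce coefficients mod 7: 5·t ≡ 2 (mod 7).
    The inverse of 5 mod 7 is 3 (since 5·3 = 15 = 2·7 + 1), so t ≡ 3·2 = 6 ≡ 6 (mod 7).
    Then x = 24 + 33·6 = 222, valid modulo lcm(33, 7) = 231: x ≡ 222 (mod 231).
Verify: 222 mod 3 = 0 ✓, 222 mod 11 = 2 ✓, 222 mod 7 = 5 ✓.

x ≡ 222 (mod 231).


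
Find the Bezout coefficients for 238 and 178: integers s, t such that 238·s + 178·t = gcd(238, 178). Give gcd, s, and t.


Euclidean algorithm on (238, 178) — divide until remainder is 0:
  238 = 1 · 178 + 60
  178 = 2 · 60 + 58
  60 = 1 · 58 + 2
  58 = 29 · 2 + 0
gcd(238, 178) = 2.
Track Bezout coefficients alongside the remainders: start with r₀ = 238 = a·1 + b·0 (s = 1, t = 0) and r₁ = 178 = a·0 + b·1 (s = 0, t = 1); each new remainder r_{k+1} = r_{k-1} − q_k·r_k inherits s_{k+1} = s_{k-1} − q_k·s_k, t_{k+1} = t_{k-1} − q_k·t_k, so r_k = a·s_k + b·t_k at every step:
  q = 1: r = 60, s = 1 − 1·0 = 1, t = 0 − 1·1 = -1  (check: 238·1 + 178·(-1) = 60)
  q = 2: r = 58, s = 0 − 2·1 = -2, t = 1 − 2·(-1) = 3  (check: 238·(-2) + 178·3 = 58)
  q = 1: r = 2, s = 1 − 1·(-2) = 3, t = -1 − 1·3 = -4  (check: 238·3 + 178·(-4) = 2)
The row with r = 2 (the gcd) gives the Bezout coefficients s = 3, t = -4.
Result: 238 · (3) + 178 · (-4) = 2.

gcd(238, 178) = 2; s = 3, t = -4 (check: 238·3 + 178·(-4) = 2).


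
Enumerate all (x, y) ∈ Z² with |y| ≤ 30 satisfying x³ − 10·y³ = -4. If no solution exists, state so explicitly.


The equation is x³ - 10y³ = -4. For fixed y, x³ = 10·y³ − 4, so a solution requires the RHS to be a perfect cube.
Strategy: iterate y from -30 to 30, compute RHS = 10·y³ − 4, and check whether it is a (positive or negative) perfect cube.
Check small values of y:
  y = 0: RHS = -4 is not a perfect cube.
  y = 1: RHS = 6 is not a perfect cube.
  y = -1: RHS = -14 is not a perfect cube.
  y = 2: RHS = 76 is not a perfect cube.
  y = -2: RHS = -84 is not a perfect cube.
  y = 3: RHS = 266 is not a perfect cube.
  y = -3: RHS = -274 is not a perfect cube.
Continuing the search up to |y| = 30 finds no solutions either.
No (x, y) in the scanned range satisfies the equation.

No integer solutions with |y| ≤ 30.


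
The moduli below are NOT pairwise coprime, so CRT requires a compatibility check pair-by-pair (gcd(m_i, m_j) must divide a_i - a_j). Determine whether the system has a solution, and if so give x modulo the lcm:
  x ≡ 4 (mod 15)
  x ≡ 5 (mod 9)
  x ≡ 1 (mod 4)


Moduli 15, 9, 4 are not pairwise coprime, so CRT works modulo lcm(m_i) when all pairwise compatibility conditions hold.
Pairwise compatibility: gcd(m_i, m_j) must divide a_i - a_j for every pair.
Merge one congruence at a time:
  Start: x ≡ 4 (mod 15).
  Combine with x ≡ 5 (mod 9): gcd(15, 9) = 3, and 5 - 4 = 1 is NOT divisible by 3.
    ⇒ system is inconsistent (no integer solution).

No solution (the system is inconsistent).


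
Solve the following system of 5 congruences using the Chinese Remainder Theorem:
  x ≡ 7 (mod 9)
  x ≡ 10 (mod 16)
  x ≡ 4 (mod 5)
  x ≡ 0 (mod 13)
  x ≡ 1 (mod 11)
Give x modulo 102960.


Product of moduli M = 9 · 16 · 5 · 13 · 11 = 102960.
Merge one congruence at a time:
  Start: x ≡ 7 (mod 9).
  Combine with x ≡ 10 (mod 16); new modulus lcm = 144.
    Write x = 7 + 9·t and substitute into x ≡ 10 (mod 16): 9·t ≡ 10 − 7 = 3 (mod 16).
    The inverse of 9 mod 16 is 9 (since 9·9 = 81 = 5·16 + 1), so t ≡ 9·3 = 27 ≡ 11 (mod 16).
    Then x = 7 + 9·11 = 106, valid modulo lcm(9, 16) = 144: x ≡ 106 (mod 144).
  Combine with x ≡ 4 (mod 5); new modulus lcm = 720.
    Write x = 106 + 144·t and substitute into x ≡ 4 (mod 5): 144·t ≡ 4 − 106 = -102 (mod 5).
    Reduce coefficients mod 5: 4·t ≡ 3 (mod 5).
    The inverse of 4 mod 5 is 4 (since 4·4 = 16 = 3·5 + 1), so t ≡ 4·3 = 12 ≡ 2 (mod 5).
    Then x = 106 + 144·2 = 394, valid modulo lcm(144, 5) = 720: x ≡ 394 (mod 720).
  Combine with x ≡ 0 (mod 13); new modulus lcm = 9360.
    Write x = 394 + 720·t and substitute into x ≡ 0 (mod 13): 720·t ≡ 0 − 394 = -394 (mod 13).
    Reduce coefficients mod 13: 5·t ≡ 9 (mod 13).
    The inverse of 5 mod 13 is 8 (since 5·8 = 40 = 3·13 + 1), so t ≡ 8·9 = 72 ≡ 7 (mod 13).
    Then x = 394 + 720·7 = 5434, valid modulo lcm(720, 13) = 9360: x ≡ 5434 (mod 9360).
  Combine with x ≡ 1 (mod 11); new modulus lcm = 102960.
    Write x = 5434 + 9360·t and substitute into x ≡ 1 (mod 11): 9360·t ≡ 1 − 5434 = -5433 (mod 11).
    Reduce coefficients mod 11: 10·t ≡ 1 (mod 11).
    The inverse of 10 mod 11 is 10 (since 10·10 = 100 = 9·11 + 1), so t ≡ 10·1 = 10 ≡ 10 (mod 11).
    Then x = 5434 + 9360·10 = 99034, valid modulo lcm(9360, 11) = 102960: x ≡ 99034 (mod 102960).
Verify against each original: 99034 mod 9 = 7, 99034 mod 16 = 10, 99034 mod 5 = 4, 99034 mod 13 = 0, 99034 mod 11 = 1.

x ≡ 99034 (mod 102960).


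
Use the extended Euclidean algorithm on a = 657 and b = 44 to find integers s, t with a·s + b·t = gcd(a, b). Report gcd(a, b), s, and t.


Euclidean algorithm on (657, 44) — divide until remainder is 0:
  657 = 14 · 44 + 41
  44 = 1 · 41 + 3
  41 = 13 · 3 + 2
  3 = 1 · 2 + 1
  2 = 2 · 1 + 0
gcd(657, 44) = 1.
Track Bezout coefficients alongside the remainders: start with r₀ = 657 = a·1 + b·0 (s = 1, t = 0) and r₁ = 44 = a·0 + b·1 (s = 0, t = 1); each new remainder r_{k+1} = r_{k-1} − q_k·r_k inherits s_{k+1} = s_{k-1} − q_k·s_k, t_{k+1} = t_{k-1} − q_k·t_k, so r_k = a·s_k + b·t_k at every step:
  q = 14: r = 41, s = 1 − 14·0 = 1, t = 0 − 14·1 = -14  (check: 657·1 + 44·(-14) = 41)
  q = 1: r = 3, s = 0 − 1·1 = -1, t = 1 − 1·(-14) = 15  (check: 657·(-1) + 44·15 = 3)
  q = 13: r = 2, s = 1 − 13·(-1) = 14, t = -14 − 13·15 = -209  (check: 657·14 + 44·(-209) = 2)
  q = 1: r = 1, s = -1 − 1·14 = -15, t = 15 − 1·(-209) = 224  (check: 657·(-15) + 44·224 = 1)
The row with r = 1 (the gcd) gives the Bezout coefficients s = -15, t = 224.
Result: 657 · (-15) + 44 · (224) = 1.

gcd(657, 44) = 1; s = -15, t = 224 (check: 657·(-15) + 44·224 = 1).


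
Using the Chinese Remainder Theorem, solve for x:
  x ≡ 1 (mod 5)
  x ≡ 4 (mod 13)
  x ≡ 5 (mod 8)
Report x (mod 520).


Moduli 5, 13, 8 are pairwise coprime; by CRT there is a unique solution modulo M = 5 · 13 · 8 = 520.
Solve pairwise, accumulating the modulus:
  Start with x ≡ 1 (mod 5).
  Combine with x ≡ 4 (mod 13): since gcd(5, 13) = 1, we get a unique residue mod 65.
    Write x = 1 + 5·t and substitute into x ≡ 4 (mod 13): 5·t ≡ 4 − 1 = 3 (mod 13).
    The inverse of 5 mod 13 is 8 (since 5·8 = 40 = 3·13 + 1), so t ≡ 8·3 = 24 ≡ 11 (mod 13).
    Then x = 1 + 5·11 = 56, valid modulo lcm(5, 13) = 65: x ≡ 56 (mod 65).
  Combine with x ≡ 5 (mod 8): since gcd(65, 8) = 1, we get a unique residue mod 520.
    Write x = 56 + 65·t and substitute into x ≡ 5 (mod 8): 65·t ≡ 5 − 56 = -51 (mod 8).
    Reduce coefficients mod 8: 1·t ≡ 5 (mod 8).
    So t ≡ 5 (mod 8).
    Then x = 56 + 65·5 = 381, valid modulo lcm(65, 8) = 520: x ≡ 381 (mod 520).
Verify: 381 mod 5 = 1 ✓, 381 mod 13 = 4 ✓, 381 mod 8 = 5 ✓.

x ≡ 381 (mod 520).


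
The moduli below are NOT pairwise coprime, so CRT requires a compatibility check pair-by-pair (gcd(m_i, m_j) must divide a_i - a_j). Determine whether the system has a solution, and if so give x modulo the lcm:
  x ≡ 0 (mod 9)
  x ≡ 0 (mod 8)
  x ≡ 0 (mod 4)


Moduli 9, 8, 4 are not pairwise coprime, so CRT works modulo lcm(m_i) when all pairwise compatibility conditions hold.
Pairwise compatibility: gcd(m_i, m_j) must divide a_i - a_j for every pair.
Merge one congruence at a time:
  Start: x ≡ 0 (mod 9).
  Combine with x ≡ 0 (mod 8): gcd(9, 8) = 1; 0 - 0 = 0, which IS divisible by 1, so compatible.
    Write x = 0 + 9·t and substitute into x ≡ 0 (mod 8): 9·t ≡ 0 − 0 = 0 (mod 8).
    Reduce coefficients mod 8: 1·t ≡ 0 (mod 8).
    So t ≡ 0 (mod 8).
    Then x = 0 + 9·0 = 0, valid modulo lcm(9, 8) = 72: x ≡ 0 (mod 72).
  Combine with x ≡ 0 (mod 4): gcd(72, 4) = 4; 0 - 0 = 0, which IS divisible by 4, so compatible.
    Write x = 0 + 72·t and substitute into x ≡ 0 (mod 4): 72·t ≡ 0 − 0 = 0 (mod 4).
    Divide the congruence (and modulus) by g = 4: 18·t ≡ 0 (mod 1).
    Modulo 1 every t works; take t = 0.
    Then x = 0 + 72·0 = 0, valid modulo lcm(72, 4) = 72: x ≡ 0 (mod 72).
Verify: 0 mod 9 = 0, 0 mod 8 = 0, 0 mod 4 = 0.

x ≡ 0 (mod 72).


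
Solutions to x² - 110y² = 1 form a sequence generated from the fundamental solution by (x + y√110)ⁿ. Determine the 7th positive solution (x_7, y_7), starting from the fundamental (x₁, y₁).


Step 1: Find the fundamental solution (x₁, y₁) of x² - 110y² = 1.
  Expand √110 as a continued fraction. a₀ = ⌊√110⌋ = 10; iterate m_{k+1} = d_k·a_k − m_k, d_{k+1} = (110 − m_{k+1}²)/d_k, a_{k+1} = ⌊(a₀ + m_{k+1})/d_{k+1}⌋ (starting m₀ = 0, d₀ = 1), with convergents p_k = a_k·p_{k-1} + p_{k-2}, q_k = a_k·q_{k-1} + q_{k-2} (p₋₁ = 1, q₋₁ = 0):
  k = 0: a₀ = 10; p₀/q₀ = 10/1; p₀² − 110·q₀² = 100 − 110 = -10.
  k = 1: m = 10, d = 10, a = ⌊(10 + 10)/10⌋ = 2; p/q = (2·10 + 1)/(2·1 + 0) = 21/2; p² − 110·q² = 441 − 440 = 1.
  The first convergent with p² − 110·q² = 1 gives the fundamental solution (x₁, y₁) = (21, 2).
Step 2: Apply the recurrence (x_{n+1}, y_{n+1}) = (x₁x_n + 110y₁y_n, x₁y_n + y₁x_n) repeatedly.
  From (x_1, y_1) = (21, 2): x_2 = 21·21 + 110·2·2 = 881; y_2 = 21·2 + 2·21 = 84.
  From (x_2, y_2) = (881, 84): x_3 = 21·881 + 110·2·84 = 36981; y_3 = 21·84 + 2·881 = 3526.
  From (x_3, y_3) = (36981, 3526): x_4 = 21·36981 + 110·2·3526 = 1552321; y_4 = 21·3526 + 2·36981 = 148008.
  From (x_4, y_4) = (1552321, 148008): x_5 = 21·1552321 + 110·2·148008 = 65160501; y_5 = 21·148008 + 2·1552321 = 6212810.
  From (x_5, y_5) = (65160501, 6212810): x_6 = 21·65160501 + 110·2·6212810 = 2735188721; y_6 = 21·6212810 + 2·65160501 = 260790012.
  From (x_6, y_6) = (2735188721, 260790012): x_7 = 21·2735188721 + 110·2·260790012 = 114812765781; y_7 = 21·260790012 + 2·2735188721 = 10946967694.
Step 3: Verify x_7² - 110·y_7² = 13181971186282764539961 - 13181971186282764539960 = 1 (should be 1). ✓

(x_1, y_1) = (21, 2); (x_7, y_7) = (114812765781, 10946967694).


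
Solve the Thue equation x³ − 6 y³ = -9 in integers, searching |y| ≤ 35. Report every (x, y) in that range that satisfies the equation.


The equation is x³ - 6y³ = -9. For fixed y, x³ = 6·y³ − 9, so a solution requires the RHS to be a perfect cube.
Strategy: iterate y from -35 to 35, compute RHS = 6·y³ − 9, and check whether it is a (positive or negative) perfect cube.
Check small values of y:
  y = 0: RHS = -9 is not a perfect cube.
  y = 1: RHS = -3 is not a perfect cube.
  y = -1: RHS = -15 is not a perfect cube.
  y = 2: RHS = 39 is not a perfect cube.
  y = -2: RHS = -57 is not a perfect cube.
  y = 3: RHS = 153 is not a perfect cube.
  y = -3: RHS = -171 is not a perfect cube.
Continuing the search up to |y| = 35 finds no solutions either.
No (x, y) in the scanned range satisfies the equation.

No integer solutions with |y| ≤ 35.


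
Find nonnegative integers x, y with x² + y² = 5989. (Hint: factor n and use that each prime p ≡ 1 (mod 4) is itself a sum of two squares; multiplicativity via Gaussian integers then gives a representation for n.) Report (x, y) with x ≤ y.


Step 1: Factor n = 5989 = 53 · 113.
Step 2: Check the mod-4 condition on each prime factor: 53 ≡ 1 (mod 4), exponent 1; 113 ≡ 1 (mod 4), exponent 1.
All primes ≡ 3 (mod 4) appear to even exponent (or don't appear), so by the two-squares theorem n IS expressible as a sum of two squares.
Step 3: Build a representation. Here n = 53 · 113 is a product of primes ≡ 1 (mod 4). Each prime p ≡ 1 (mod 4) is itself a sum of two squares; find a² by testing p − a² for a perfect square:
  53: 53 − 1² = 52, 53 − 2² = 49 = 7² ⇒ 53 = 2² + 7².
  113: 113 − 1² = 112, 113 − 2² = 109, 113 − 3² = 104, 113 − 4² = 97, 113 − 5² = 88, 113 − 6² = 77, 113 − 7² = 64 = 8² ⇒ 113 = 7² + 8².
  Combine using the Brahmagupta–Fibonacci identity (a² + b²)(c² + d²) = (ac − bd)² + (ad + bc)² = (ac + bd)² + (ad − bc)²:
  53 · 113 = 5989: from (2² + 7²)(7² + 8²), take (2·7 − 7·8, 2·8 + 7·7) = (14 − 56, 16 + 49) = (-42, 65); dropping signs (only squares matter) gives (42, 65); check 42² + 65² = 1764 + 4225 = 5989 ✓.
Step 4: Order so x ≤ y and verify: 42² + 65² = 1764 + 4225 = 5989 = n. ✓

n = 5989 = 42² + 65² (one valid representation with x ≤ y).


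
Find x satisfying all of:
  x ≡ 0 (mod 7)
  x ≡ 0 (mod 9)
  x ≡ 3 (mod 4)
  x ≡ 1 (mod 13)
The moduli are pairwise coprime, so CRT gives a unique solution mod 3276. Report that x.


Product of moduli M = 7 · 9 · 4 · 13 = 3276.
Merge one congruence at a time:
  Start: x ≡ 0 (mod 7).
  Combine with x ≡ 0 (mod 9); new modulus lcm = 63.
    Write x = 0 + 7·t and substitute into x ≡ 0 (mod 9): 7·t ≡ 0 − 0 = 0 (mod 9).
    The inverse of 7 mod 9 is 4 (since 7·4 = 28 = 3·9 + 1), so t ≡ 4·0 = 0 ≡ 0 (mod 9).
    Then x = 0 + 7·0 = 0, valid modulo lcm(7, 9) = 63: x ≡ 0 (mod 63).
  Combine with x ≡ 3 (mod 4); new modulus lcm = 252.
    Write x = 0 + 63·t and substitute into x ≡ 3 (mod 4): 63·t ≡ 3 − 0 = 3 (mod 4).
    Reduce coefficients mod 4: 3·t ≡ 3 (mod 4).
    The inverse of 3 mod 4 is 3 (since 3·3 = 9 = 2·4 + 1), so t ≡ 3·3 = 9 ≡ 1 (mod 4).
    Then x = 0 + 63·1 = 63, valid modulo lcm(63, 4) = 252: x ≡ 63 (mod 252).
  Combine with x ≡ 1 (mod 13); new modulus lcm = 3276.
    Write x = 63 + 252·t and substitute into x ≡ 1 (mod 13): 252·t ≡ 1 − 63 = -62 (mod 13).
    Reduce coefficients mod 13: 5·t ≡ 3 (mod 13).
    The inverse of 5 mod 13 is 8 (since 5·8 = 40 = 3·13 + 1), so t ≡ 8·3 = 24 ≡ 11 (mod 13).
    Then x = 63 + 252·11 = 2835, valid modulo lcm(252, 13) = 3276: x ≡ 2835 (mod 3276).
Verify against each original: 2835 mod 7 = 0, 2835 mod 9 = 0, 2835 mod 4 = 3, 2835 mod 13 = 1.

x ≡ 2835 (mod 3276).


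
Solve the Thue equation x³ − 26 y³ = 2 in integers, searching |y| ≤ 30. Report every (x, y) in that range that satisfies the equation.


The equation is x³ - 26y³ = 2. For fixed y, x³ = 26·y³ + 2, so a solution requires the RHS to be a perfect cube.
Strategy: iterate y from -30 to 30, compute RHS = 26·y³ + 2, and check whether it is a (positive or negative) perfect cube.
Check small values of y:
  y = 0: RHS = 2 is not a perfect cube.
  y = 1: RHS = 28 is not a perfect cube.
  y = -1: RHS = -24 is not a perfect cube.
  y = 2: RHS = 210 is not a perfect cube.
  y = -2: RHS = -206 is not a perfect cube.
  y = 3: RHS = 704 is not a perfect cube.
  y = -3: RHS = -700 is not a perfect cube.
Continuing the search up to |y| = 30 finds no solutions either.
No (x, y) in the scanned range satisfies the equation.

No integer solutions with |y| ≤ 30.


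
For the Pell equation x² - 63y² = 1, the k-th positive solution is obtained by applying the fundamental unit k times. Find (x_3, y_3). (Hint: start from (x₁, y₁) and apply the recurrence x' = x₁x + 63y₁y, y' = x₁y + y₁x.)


Step 1: Find the fundamental solution (x₁, y₁) of x² - 63y² = 1.
  Expand √63 as a continued fraction. a₀ = ⌊√63⌋ = 7; iterate m_{k+1} = d_k·a_k − m_k, d_{k+1} = (63 − m_{k+1}²)/d_k, a_{k+1} = ⌊(a₀ + m_{k+1})/d_{k+1}⌋ (starting m₀ = 0, d₀ = 1), with convergents p_k = a_k·p_{k-1} + p_{k-2}, q_k = a_k·q_{k-1} + q_{k-2} (p₋₁ = 1, q₋₁ = 0):
  k = 0: a₀ = 7; p₀/q₀ = 7/1; p₀² − 63·q₀² = 49 − 63 = -14.
  k = 1: m = 7, d = 14, a = ⌊(7 + 7)/14⌋ = 1; p/q = (1·7 + 1)/(1·1 + 0) = 8/1; p² − 63·q² = 64 − 63 = 1.
  The first convergent with p² − 63·q² = 1 gives the fundamental solution (x₁, y₁) = (8, 1).
Step 2: Apply the recurrence (x_{n+1}, y_{n+1}) = (x₁x_n + 63y₁y_n, x₁y_n + y₁x_n) repeatedly.
  From (x_1, y_1) = (8, 1): x_2 = 8·8 + 63·1·1 = 127; y_2 = 8·1 + 1·8 = 16.
  From (x_2, y_2) = (127, 16): x_3 = 8·127 + 63·1·16 = 2024; y_3 = 8·16 + 1·127 = 255.
Step 3: Verify x_3² - 63·y_3² = 4096576 - 4096575 = 1 (should be 1). ✓

(x_1, y_1) = (8, 1); (x_3, y_3) = (2024, 255).


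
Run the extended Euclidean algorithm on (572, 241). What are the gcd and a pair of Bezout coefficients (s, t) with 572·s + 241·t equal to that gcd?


Euclidean algorithm on (572, 241) — divide until remainder is 0:
  572 = 2 · 241 + 90
  241 = 2 · 90 + 61
  90 = 1 · 61 + 29
  61 = 2 · 29 + 3
  29 = 9 · 3 + 2
  3 = 1 · 2 + 1
  2 = 2 · 1 + 0
gcd(572, 241) = 1.
Track Bezout coefficients alongside the remainders: start with r₀ = 572 = a·1 + b·0 (s = 1, t = 0) and r₁ = 241 = a·0 + b·1 (s = 0, t = 1); each new remainder r_{k+1} = r_{k-1} − q_k·r_k inherits s_{k+1} = s_{k-1} − q_k·s_k, t_{k+1} = t_{k-1} − q_k·t_k, so r_k = a·s_k + b·t_k at every step:
  q = 2: r = 90, s = 1 − 2·0 = 1, t = 0 − 2·1 = -2  (check: 572·1 + 241·(-2) = 90)
  q = 2: r = 61, s = 0 − 2·1 = -2, t = 1 − 2·(-2) = 5  (check: 572·(-2) + 241·5 = 61)
  q = 1: r = 29, s = 1 − 1·(-2) = 3, t = -2 − 1·5 = -7  (check: 572·3 + 241·(-7) = 29)
  q = 2: r = 3, s = -2 − 2·3 = -8, t = 5 − 2·(-7) = 19  (check: 572·(-8) + 241·19 = 3)
  q = 9: r = 2, s = 3 − 9·(-8) = 75, t = -7 − 9·19 = -178  (check: 572·75 + 241·(-178) = 2)
  q = 1: r = 1, s = -8 − 1·75 = -83, t = 19 − 1·(-178) = 197  (check: 572·(-83) + 241·197 = 1)
The row with r = 1 (the gcd) gives the Bezout coefficients s = -83, t = 197.
Result: 572 · (-83) + 241 · (197) = 1.

gcd(572, 241) = 1; s = -83, t = 197 (check: 572·(-83) + 241·197 = 1).


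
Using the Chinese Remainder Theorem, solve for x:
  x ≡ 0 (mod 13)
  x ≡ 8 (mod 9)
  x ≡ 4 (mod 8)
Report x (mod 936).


Moduli 13, 9, 8 are pairwise coprime; by CRT there is a unique solution modulo M = 13 · 9 · 8 = 936.
Solve pairwise, accumulating the modulus:
  Start with x ≡ 0 (mod 13).
  Combine with x ≡ 8 (mod 9): since gcd(13, 9) = 1, we get a unique residue mod 117.
    Write x = 0 + 13·t and substitute into x ≡ 8 (mod 9): 13·t ≡ 8 − 0 = 8 (mod 9).
    Reduce coefficients mod 9: 4·t ≡ 8 (mod 9).
    The inverse of 4 mod 9 is 7 (since 4·7 = 28 = 3·9 + 1), so t ≡ 7·8 = 56 ≡ 2 (mod 9).
    Then x = 0 + 13·2 = 26, valid modulo lcm(13, 9) = 117: x ≡ 26 (mod 117).
  Combine with x ≡ 4 (mod 8): since gcd(117, 8) = 1, we get a unique residue mod 936.
    Write x = 26 + 117·t and substitute into x ≡ 4 (mod 8): 117·t ≡ 4 − 26 = -22 (mod 8).
    Reduce coefficients mod 8: 5·t ≡ 2 (mod 8).
    The inverse of 5 mod 8 is 5 (since 5·5 = 25 = 3·8 + 1), so t ≡ 5·2 = 10 ≡ 2 (mod 8).
    Then x = 26 + 117·2 = 260, valid modulo lcm(117, 8) = 936: x ≡ 260 (mod 936).
Verify: 260 mod 13 = 0 ✓, 260 mod 9 = 8 ✓, 260 mod 8 = 4 ✓.

x ≡ 260 (mod 936).


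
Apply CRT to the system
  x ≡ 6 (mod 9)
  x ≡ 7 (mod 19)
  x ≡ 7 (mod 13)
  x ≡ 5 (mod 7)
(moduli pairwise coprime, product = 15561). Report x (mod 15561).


Product of moduli M = 9 · 19 · 13 · 7 = 15561.
Merge one congruence at a time:
  Start: x ≡ 6 (mod 9).
  Combine with x ≡ 7 (mod 19); new modulus lcm = 171.
    Write x = 6 + 9·t and substitute into x ≡ 7 (mod 19): 9·t ≡ 7 − 6 = 1 (mod 19).
    The inverse of 9 mod 19 is 17 (since 9·17 = 153 = 8·19 + 1), so t ≡ 17·1 = 17 ≡ 17 (mod 19).
    Then x = 6 + 9·17 = 159, valid modulo lcm(9, 19) = 171: x ≡ 159 (mod 171).
  Combine with x ≡ 7 (mod 13); new modulus lcm = 2223.
    Write x = 159 + 171·t and substitute into x ≡ 7 (mod 13): 171·t ≡ 7 − 159 = -152 (mod 13).
    Reduce coefficients mod 13: 2·t ≡ 4 (mod 13).
    The inverse of 2 mod 13 is 7 (since 2·7 = 14 = 1·13 + 1), so t ≡ 7·4 = 28 ≡ 2 (mod 13).
    Then x = 159 + 171·2 = 501, valid modulo lcm(171, 13) = 2223: x ≡ 501 (mod 2223).
  Combine with x ≡ 5 (mod 7); new modulus lcm = 15561.
    Write x = 501 + 2223·t and substitute into x ≡ 5 (mod 7): 2223·t ≡ 5 − 501 = -496 (mod 7).
    Reduce coefficients mod 7: 4·t ≡ 1 (mod 7).
    The inverse of 4 mod 7 is 2 (since 4·2 = 8 = 1·7 + 1), so t ≡ 2·1 = 2 ≡ 2 (mod 7).
    Then x = 501 + 2223·2 = 4947, valid modulo lcm(2223, 7) = 15561: x ≡ 4947 (mod 15561).
Verify against each original: 4947 mod 9 = 6, 4947 mod 19 = 7, 4947 mod 13 = 7, 4947 mod 7 = 5.

x ≡ 4947 (mod 15561).


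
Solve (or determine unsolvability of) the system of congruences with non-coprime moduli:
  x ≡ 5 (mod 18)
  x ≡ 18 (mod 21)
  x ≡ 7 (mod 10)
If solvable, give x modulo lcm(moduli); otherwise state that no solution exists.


Moduli 18, 21, 10 are not pairwise coprime, so CRT works modulo lcm(m_i) when all pairwise compatibility conditions hold.
Pairwise compatibility: gcd(m_i, m_j) must divide a_i - a_j for every pair.
Merge one congruence at a time:
  Start: x ≡ 5 (mod 18).
  Combine with x ≡ 18 (mod 21): gcd(18, 21) = 3, and 18 - 5 = 13 is NOT divisible by 3.
    ⇒ system is inconsistent (no integer solution).

No solution (the system is inconsistent).


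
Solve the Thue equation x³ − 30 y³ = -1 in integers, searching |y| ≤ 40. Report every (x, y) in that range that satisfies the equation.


The equation is x³ - 30y³ = -1. For fixed y, x³ = 30·y³ − 1, so a solution requires the RHS to be a perfect cube.
Strategy: iterate y from -40 to 40, compute RHS = 30·y³ − 1, and check whether it is a (positive or negative) perfect cube.
Check small values of y:
  y = 0: RHS = -1 = (-1)³ ⇒ x = -1 works.
  y = 1: RHS = 29 is not a perfect cube.
  y = -1: RHS = -31 is not a perfect cube.
  y = 2: RHS = 239 is not a perfect cube.
  y = -2: RHS = -241 is not a perfect cube.
  y = 3: RHS = 809 is not a perfect cube.
  y = -3: RHS = -811 is not a perfect cube.
Continuing the search up to |y| = 40 finds no further solutions beyond those listed.
Collected solutions: (-1, 0).

Solutions (with |y| ≤ 40): (-1, 0).


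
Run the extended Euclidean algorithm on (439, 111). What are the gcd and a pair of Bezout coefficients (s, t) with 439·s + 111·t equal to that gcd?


Euclidean algorithm on (439, 111) — divide until remainder is 0:
  439 = 3 · 111 + 106
  111 = 1 · 106 + 5
  106 = 21 · 5 + 1
  5 = 5 · 1 + 0
gcd(439, 111) = 1.
Track Bezout coefficients alongside the remainders: start with r₀ = 439 = a·1 + b·0 (s = 1, t = 0) and r₁ = 111 = a·0 + b·1 (s = 0, t = 1); each new remainder r_{k+1} = r_{k-1} − q_k·r_k inherits s_{k+1} = s_{k-1} − q_k·s_k, t_{k+1} = t_{k-1} − q_k·t_k, so r_k = a·s_k + b·t_k at every step:
  q = 3: r = 106, s = 1 − 3·0 = 1, t = 0 − 3·1 = -3  (check: 439·1 + 111·(-3) = 106)
  q = 1: r = 5, s = 0 − 1·1 = -1, t = 1 − 1·(-3) = 4  (check: 439·(-1) + 111·4 = 5)
  q = 21: r = 1, s = 1 − 21·(-1) = 22, t = -3 − 21·4 = -87  (check: 439·22 + 111·(-87) = 1)
The row with r = 1 (the gcd) gives the Bezout coefficients s = 22, t = -87.
Result: 439 · (22) + 111 · (-87) = 1.

gcd(439, 111) = 1; s = 22, t = -87 (check: 439·22 + 111·(-87) = 1).
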